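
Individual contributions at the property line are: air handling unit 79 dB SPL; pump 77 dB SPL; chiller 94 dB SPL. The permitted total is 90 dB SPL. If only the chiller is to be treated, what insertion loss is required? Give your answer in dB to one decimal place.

Fixed contribution from the other sources: Σ 10^(L/10) = 10^(79/10) + 10^(77/10) = 1.296e+08 (81.12 dB SPL).
To meet 90 dB SPL overall, the treated chiller may contribute at most 10^(90/10) − 1.296e+08 = 8.704e+08, i.e. 89.40 dB SPL.
So the chiller must be reduced from 94 to 89.40 dB SPL: IL = 4.60 dB.

4.6 dB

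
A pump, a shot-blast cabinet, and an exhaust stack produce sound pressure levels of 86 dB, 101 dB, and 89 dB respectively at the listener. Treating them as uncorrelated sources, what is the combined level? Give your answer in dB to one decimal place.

Incoherent sources combine by intensity addition: L_total = 10·log₁₀(Σ 10^(L_i/10)).
Σ 10^(L/10) = 10^(86/10) + 10^(101/10) + 10^(89/10) = 1.378e+10.
L_total = 10·log₁₀(1.378e+10) = 101.39 dB.

101.4 dB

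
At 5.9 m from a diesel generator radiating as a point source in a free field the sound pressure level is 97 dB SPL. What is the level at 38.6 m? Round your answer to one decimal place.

80.7 dB SPL

For a point source, L₂ = L₁ − 20·log₁₀(r₂/r₁).
L₂ = 97 − 20·log₁₀(38.6/5.9) = 97 − 16.315 = 80.69 dB SPL.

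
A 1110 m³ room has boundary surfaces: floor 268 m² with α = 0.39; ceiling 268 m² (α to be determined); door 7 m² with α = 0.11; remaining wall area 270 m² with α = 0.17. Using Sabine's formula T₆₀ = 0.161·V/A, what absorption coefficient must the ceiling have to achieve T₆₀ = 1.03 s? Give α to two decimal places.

0.08

Required total absorption A = 0.161·1110/1.03 = 173.50 m².
Absorption from the other surfaces = 268·0.39 + 7·0.11 + 270·0.17 = 151.19 m², so the ceiling must supply 22.31 m² over 268 m².
α = 22.31/268 = 0.083.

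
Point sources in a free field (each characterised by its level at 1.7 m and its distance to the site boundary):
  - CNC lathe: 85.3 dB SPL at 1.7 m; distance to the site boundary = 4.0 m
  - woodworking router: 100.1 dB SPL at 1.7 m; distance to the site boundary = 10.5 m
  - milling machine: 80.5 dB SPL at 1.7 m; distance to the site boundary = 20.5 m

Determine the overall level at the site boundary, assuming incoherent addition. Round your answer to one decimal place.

85.2 dB SPL

First find each source's level at the receiver (point-source: −20·log₁₀(r/r_ref)), then combine on an intensity basis.
CNC lathe: 85.3 − 20·log₁₀(4.0/1.7) = 85.3 − 7.43 = 77.87 dB SPL.
woodworking router: 100.1 − 20·log₁₀(10.5/1.7) = 100.1 − 15.81 = 84.29 dB SPL.
milling machine: 80.5 − 20·log₁₀(20.5/1.7) = 80.5 − 21.63 = 58.87 dB SPL.
Σ 10^(L/10) = 3.302e+08 → L_total = 10·log₁₀(3.302e+08) = 85.19 dB SPL.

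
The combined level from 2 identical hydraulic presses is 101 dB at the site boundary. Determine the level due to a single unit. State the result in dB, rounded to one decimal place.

2 equal contributions raise the level by 10·log₁₀ 2 = 3.010 dB, so each unit alone gives 101 − 3.010.

98.0 dB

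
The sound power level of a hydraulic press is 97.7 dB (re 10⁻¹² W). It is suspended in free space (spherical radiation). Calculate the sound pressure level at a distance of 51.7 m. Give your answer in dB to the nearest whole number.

The power spreads over a sphere of area 4π·r², so L_p = L_w − 10·log₁₀(4π·r²).
4π·r² = 3.359e+04 m², 10·log₁₀ of that is 45.262 dB.
L_p = 97.7 − 45.262 = 52.44 dB.

52 dB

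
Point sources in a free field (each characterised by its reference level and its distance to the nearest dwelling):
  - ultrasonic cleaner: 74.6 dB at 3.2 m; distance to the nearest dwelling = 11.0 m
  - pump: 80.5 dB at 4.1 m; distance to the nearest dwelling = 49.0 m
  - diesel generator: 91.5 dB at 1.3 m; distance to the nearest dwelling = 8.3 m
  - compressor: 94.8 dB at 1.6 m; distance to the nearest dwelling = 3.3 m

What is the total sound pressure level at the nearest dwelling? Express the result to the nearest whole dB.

Apply inverse-square spreading to bring every level to the receiver, then sum 10^(L/10).
ultrasonic cleaner: 74.6 − 20·log₁₀(11.0/3.2) = 74.6 − 10.72 = 63.88 dB.
pump: 80.5 − 20·log₁₀(49.0/4.1) = 80.5 − 21.55 = 58.95 dB.
diesel generator: 91.5 − 20·log₁₀(8.3/1.3) = 91.5 − 16.10 = 75.40 dB.
compressor: 94.8 − 20·log₁₀(3.3/1.6) = 94.8 − 6.29 = 88.51 dB.
Σ 10^(L/10) = 7.478e+08 → L_total = 10·log₁₀(7.478e+08) = 88.74 dB.

89 dB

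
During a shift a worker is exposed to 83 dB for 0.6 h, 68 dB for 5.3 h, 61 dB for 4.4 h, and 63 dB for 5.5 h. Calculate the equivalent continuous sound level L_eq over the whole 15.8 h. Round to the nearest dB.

L_eq = 10·log₁₀[(1/T)·Σ tᵢ·10^(Lᵢ/10)] with T = 15.8 h.
Σ tᵢ·10^(Lᵢ/10) = 0.6·10^(83/10) + 5.3·10^(68/10) + 4.4·10^(61/10) + 5.5·10^(63/10) = 1.697e+08.
L_eq = 10·log₁₀(1.697e+08/15.8) = 70.31 dB.

70 dB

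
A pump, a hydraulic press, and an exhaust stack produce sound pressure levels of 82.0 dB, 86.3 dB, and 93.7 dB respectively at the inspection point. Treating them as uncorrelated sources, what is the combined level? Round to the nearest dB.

Incoherent sources combine by intensity addition: L_total = 10·log₁₀(Σ 10^(L_i/10)).
Σ 10^(L/10) = 10^(82.0/10) + 10^(86.3/10) + 10^(93.7/10) = 2.929e+09.
L_total = 10·log₁₀(2.929e+09) = 94.67 dB.

95 dB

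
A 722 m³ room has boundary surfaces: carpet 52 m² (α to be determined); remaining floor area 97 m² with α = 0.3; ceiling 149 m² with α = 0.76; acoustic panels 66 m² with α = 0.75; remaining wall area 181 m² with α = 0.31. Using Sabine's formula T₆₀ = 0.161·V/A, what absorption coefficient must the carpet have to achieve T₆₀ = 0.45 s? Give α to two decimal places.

Required total absorption A = 0.161·722/0.45 = 258.32 m².
Absorption from the other surfaces = 97·0.3 + 149·0.76 + 66·0.75 + 181·0.31 = 247.95 m², so the carpet must supply 10.37 m² over 52 m².
α = 10.37/52 = 0.199.

0.20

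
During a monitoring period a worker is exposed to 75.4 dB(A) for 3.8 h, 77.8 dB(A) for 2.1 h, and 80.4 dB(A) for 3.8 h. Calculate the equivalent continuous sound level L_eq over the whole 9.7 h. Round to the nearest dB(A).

Weight each interval's intensity by its duration and average over T = 9.7 h:
Σ tᵢ·10^(Lᵢ/10) = 3.8·10^(75.4/10) + 2.1·10^(77.8/10) + 3.8·10^(80.4/10) = 6.750e+08.
L_eq = 10·log₁₀(6.750e+08/9.7) = 78.43 dB(A).

78 dB(A)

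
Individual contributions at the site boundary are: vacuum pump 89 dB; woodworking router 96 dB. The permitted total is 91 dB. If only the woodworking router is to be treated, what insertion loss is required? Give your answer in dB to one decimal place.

9.3 dB

The untreated sources together contribute 10^(89/10) = 7.943e+08, i.e. 89.00 dB.
To meet 91 dB overall, the treated woodworking router may contribute at most 10^(91/10) − 7.943e+08 = 4.646e+08, i.e. 86.67 dB.
So the woodworking router must be reduced from 96 to 86.67 dB: IL = 9.33 dB.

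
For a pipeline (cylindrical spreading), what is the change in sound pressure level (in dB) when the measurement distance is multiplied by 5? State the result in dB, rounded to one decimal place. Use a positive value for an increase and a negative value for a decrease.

A line source loses 3 dB per doubling of distance; generally ΔL = −10·log₁₀(r₂/r₁).
ΔL = −10·log₁₀(5) = -6.99 dB.

-7.0 dB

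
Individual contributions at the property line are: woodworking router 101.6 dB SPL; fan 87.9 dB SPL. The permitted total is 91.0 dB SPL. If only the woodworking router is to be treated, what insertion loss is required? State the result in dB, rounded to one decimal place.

The untreated sources together contribute 10^(87.9/10) = 6.166e+08, i.e. 87.90 dB SPL.
The limit corresponds to 10^(91.0/10) = 1.259e+09; subtracting the fixed part leaves 6.423e+08 for the woodworking router, i.e. 88.08 dB SPL.
So the woodworking router must be reduced from 101.6 to 88.08 dB SPL: IL = 13.52 dB.

13.5 dB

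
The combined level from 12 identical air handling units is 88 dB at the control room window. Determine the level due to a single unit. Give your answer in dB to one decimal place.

Dividing the total intensity by 12 lowers the level by 10·log₁₀ 12 = 10.792 dB: L₁ = 88 − 10.792.

77.2 dB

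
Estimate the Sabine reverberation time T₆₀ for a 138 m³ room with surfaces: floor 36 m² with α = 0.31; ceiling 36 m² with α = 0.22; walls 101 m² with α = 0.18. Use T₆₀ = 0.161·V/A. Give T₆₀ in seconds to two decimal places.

0.60 s

Total absorption A = 36·0.31 + 36·0.22 + 101·0.18 = 37.26 m² sabins.
T₆₀ = 0.161·V/A = 0.161·138/37.26 = 0.596 s.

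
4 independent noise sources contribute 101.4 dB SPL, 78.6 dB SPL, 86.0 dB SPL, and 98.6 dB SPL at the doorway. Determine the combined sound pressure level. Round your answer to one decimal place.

For uncorrelated sources the intensities add, so convert each level to linear form, sum, and take 10·log₁₀ of the total.
Σ 10^(L/10) = 10^(101.4/10) + 10^(78.6/10) + 10^(86.0/10) + 10^(98.6/10) = 2.152e+10.
L_total = 10·log₁₀(2.152e+10) = 103.33 dB SPL.

103.3 dB SPL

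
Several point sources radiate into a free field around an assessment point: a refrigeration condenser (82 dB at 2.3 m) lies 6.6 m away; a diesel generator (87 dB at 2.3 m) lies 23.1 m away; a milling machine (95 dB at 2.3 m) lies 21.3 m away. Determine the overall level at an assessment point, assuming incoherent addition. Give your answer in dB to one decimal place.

Apply inverse-square spreading to bring every level to the receiver, then sum 10^(L/10).
refrigeration condenser: 82 − 20·log₁₀(6.6/2.3) = 82 − 9.16 = 72.84 dB.
diesel generator: 87 − 20·log₁₀(23.1/2.3) = 87 − 20.04 = 66.96 dB.
milling machine: 95 − 20·log₁₀(21.3/2.3) = 95 − 19.33 = 75.67 dB.
Σ 10^(L/10) = 6.109e+07 → L_total = 10·log₁₀(6.109e+07) = 77.86 dB.

77.9 dB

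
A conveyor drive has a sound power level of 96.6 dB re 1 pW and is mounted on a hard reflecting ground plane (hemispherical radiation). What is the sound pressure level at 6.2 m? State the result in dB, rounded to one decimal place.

The power spreads over a hemisphere of area 2π·r², so L_p = L_w − 10·log₁₀(2π·r²).
2π·r² = 241.5 m², 10·log₁₀ of that is 23.830 dB.
L_p = 96.6 − 23.830 = 72.77 dB.

72.8 dB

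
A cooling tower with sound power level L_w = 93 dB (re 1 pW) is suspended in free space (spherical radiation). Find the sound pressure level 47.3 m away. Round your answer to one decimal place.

48.5 dB

The power spreads over a sphere of area 4π·r², so L_p = L_w − 10·log₁₀(4π·r²).
4π·r² = 2.811e+04 m², 10·log₁₀ of that is 44.489 dB.
L_p = 93 − 44.489 = 48.51 dB.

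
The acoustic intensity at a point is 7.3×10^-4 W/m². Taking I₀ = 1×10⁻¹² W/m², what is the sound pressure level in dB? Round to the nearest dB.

Dividing by I₀ shifts the exponent by 12: I/I₀ = 7.3×10^8.
L = 10·(0.8633 + 8) = 88.63 dB.

89 dB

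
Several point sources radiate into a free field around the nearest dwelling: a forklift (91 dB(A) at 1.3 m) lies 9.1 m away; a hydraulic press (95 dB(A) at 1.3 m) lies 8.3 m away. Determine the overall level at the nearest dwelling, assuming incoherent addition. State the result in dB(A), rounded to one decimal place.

80.1 dB(A)

Apply inverse-square spreading to bring every level to the receiver, then sum 10^(L/10).
forklift: 91 − 20·log₁₀(9.1/1.3) = 91 − 16.90 = 74.10 dB(A).
hydraulic press: 95 − 20·log₁₀(8.3/1.3) = 95 − 16.10 = 78.90 dB(A).
Σ 10^(L/10) = 1.033e+08 → L_total = 10·log₁₀(1.033e+08) = 80.14 dB(A).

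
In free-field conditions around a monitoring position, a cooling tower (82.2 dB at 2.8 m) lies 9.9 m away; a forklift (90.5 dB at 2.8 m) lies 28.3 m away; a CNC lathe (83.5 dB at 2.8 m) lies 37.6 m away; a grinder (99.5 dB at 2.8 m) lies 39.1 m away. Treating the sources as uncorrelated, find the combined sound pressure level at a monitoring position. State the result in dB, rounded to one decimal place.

Propagate each source to the receiver with L = L_ref − 20·log₁₀(r/r_ref), then add intensities.
cooling tower: 82.2 − 20·log₁₀(9.9/2.8) = 82.2 − 10.97 = 71.23 dB.
forklift: 90.5 − 20·log₁₀(28.3/2.8) = 90.5 − 20.09 = 70.41 dB.
CNC lathe: 83.5 − 20·log₁₀(37.6/2.8) = 83.5 − 22.56 = 60.94 dB.
grinder: 99.5 − 20·log₁₀(39.1/2.8) = 99.5 − 22.90 = 76.60 dB.
Σ 10^(L/10) = 7.121e+07 → L_total = 10·log₁₀(7.121e+07) = 78.53 dB.

78.5 dB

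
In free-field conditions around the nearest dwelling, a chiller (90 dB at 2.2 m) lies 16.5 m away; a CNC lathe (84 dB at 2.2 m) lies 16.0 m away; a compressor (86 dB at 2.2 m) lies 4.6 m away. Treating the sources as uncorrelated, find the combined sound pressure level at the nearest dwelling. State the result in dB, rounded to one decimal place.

80.6 dB

Apply inverse-square spreading to bring every level to the receiver, then sum 10^(L/10).
chiller: 90 − 20·log₁₀(16.5/2.2) = 90 − 17.50 = 72.50 dB.
CNC lathe: 84 − 20·log₁₀(16.0/2.2) = 84 − 17.23 = 66.77 dB.
compressor: 86 − 20·log₁₀(4.6/2.2) = 86 − 6.41 = 79.59 dB.
Σ 10^(L/10) = 1.136e+08 → L_total = 10·log₁₀(1.136e+08) = 80.55 dB.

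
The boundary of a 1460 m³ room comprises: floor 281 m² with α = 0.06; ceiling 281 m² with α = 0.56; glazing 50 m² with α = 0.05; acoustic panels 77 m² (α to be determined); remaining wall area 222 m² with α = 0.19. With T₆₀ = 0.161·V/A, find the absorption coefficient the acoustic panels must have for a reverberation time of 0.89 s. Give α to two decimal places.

From T₆₀ = 0.161·V/A, the target T₆₀ = 0.89 s needs A = 0.161·1460/0.89 = 264.11 m².
Absorption from the other surfaces = 281·0.06 + 281·0.56 + 50·0.05 + 222·0.19 = 218.90 m², so the acoustic panels must supply 45.21 m² over 77 m².
α = 45.21/77 = 0.587.

0.59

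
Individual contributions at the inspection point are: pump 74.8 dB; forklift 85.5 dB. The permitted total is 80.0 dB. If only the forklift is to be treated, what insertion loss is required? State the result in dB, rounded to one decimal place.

Fixed contribution from the other source: Σ 10^(L/10) = 10^(74.8/10) = 3.020e+07 (74.80 dB).
To meet 80.0 dB overall, the treated forklift may contribute at most 10^(80.0/10) − 3.020e+07 = 6.980e+07, i.e. 78.44 dB.
So the forklift must be reduced from 85.5 to 78.44 dB: IL = 7.06 dB.

7.1 dB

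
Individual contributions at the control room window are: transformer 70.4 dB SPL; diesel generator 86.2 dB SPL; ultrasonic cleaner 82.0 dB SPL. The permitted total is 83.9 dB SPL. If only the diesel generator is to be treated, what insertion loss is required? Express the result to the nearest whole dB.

7 dB

Everything except the diesel generator sums to 10^(70.4/10) + 10^(82.0/10) = 1.695e+08 in linear terms, 82.29 dB SPL.
The limit corresponds to 10^(83.9/10) = 2.455e+08; subtracting the fixed part leaves 7.602e+07 for the diesel generator, i.e. 78.81 dB SPL.
Required insertion loss = 86.2 − 78.81 = 7.39 dB.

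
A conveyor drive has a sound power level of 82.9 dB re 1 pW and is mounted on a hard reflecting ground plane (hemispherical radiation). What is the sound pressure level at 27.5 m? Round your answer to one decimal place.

The power spreads over a hemisphere of area 2π·r², so L_p = L_w − 10·log₁₀(2π·r²).
2π·r² = 4752 m², 10·log₁₀ of that is 36.768 dB.
L_p = 82.9 − 36.768 = 46.13 dB.

46.1 dB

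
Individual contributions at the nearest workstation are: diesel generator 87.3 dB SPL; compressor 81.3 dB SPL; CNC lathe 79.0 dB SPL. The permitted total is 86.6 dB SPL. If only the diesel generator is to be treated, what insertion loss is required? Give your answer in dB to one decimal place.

3.4 dB

The untreated sources together contribute 10^(81.3/10) + 10^(79.0/10) = 2.143e+08, i.e. 83.31 dB SPL.
To meet 86.6 dB SPL overall, the treated diesel generator may contribute at most 10^(86.6/10) − 2.143e+08 = 2.428e+08, i.e. 83.85 dB SPL.
So the diesel generator must be reduced from 87.3 to 83.85 dB SPL: IL = 3.45 dB.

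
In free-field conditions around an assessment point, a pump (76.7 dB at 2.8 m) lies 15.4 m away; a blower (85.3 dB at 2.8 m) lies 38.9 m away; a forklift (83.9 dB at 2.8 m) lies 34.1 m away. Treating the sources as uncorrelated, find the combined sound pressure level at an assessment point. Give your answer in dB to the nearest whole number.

67 dB

First find each source's level at the receiver (point-source: −20·log₁₀(r/r_ref)), then combine on an intensity basis.
pump: 76.7 − 20·log₁₀(15.4/2.8) = 76.7 − 14.81 = 61.89 dB.
blower: 85.3 − 20·log₁₀(38.9/2.8) = 85.3 − 22.86 = 62.44 dB.
forklift: 83.9 − 20·log₁₀(34.1/2.8) = 83.9 − 21.71 = 62.19 dB.
Σ 10^(L/10) = 4.957e+06 → L_total = 10·log₁₀(4.957e+06) = 66.95 dB.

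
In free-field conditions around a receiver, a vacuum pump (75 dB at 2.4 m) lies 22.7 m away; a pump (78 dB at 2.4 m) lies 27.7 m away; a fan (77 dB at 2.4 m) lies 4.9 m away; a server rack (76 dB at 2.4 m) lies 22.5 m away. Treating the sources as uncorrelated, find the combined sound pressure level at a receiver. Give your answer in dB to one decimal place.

71.2 dB

Apply inverse-square spreading to bring every level to the receiver, then sum 10^(L/10).
vacuum pump: 75 − 20·log₁₀(22.7/2.4) = 75 − 19.52 = 55.48 dB.
pump: 78 − 20·log₁₀(27.7/2.4) = 78 − 21.25 = 56.75 dB.
fan: 77 − 20·log₁₀(4.9/2.4) = 77 − 6.20 = 70.80 dB.
server rack: 76 − 20·log₁₀(22.5/2.4) = 76 − 19.44 = 56.56 dB.
Σ 10^(L/10) = 1.330e+07 → L_total = 10·log₁₀(1.330e+07) = 71.24 dB.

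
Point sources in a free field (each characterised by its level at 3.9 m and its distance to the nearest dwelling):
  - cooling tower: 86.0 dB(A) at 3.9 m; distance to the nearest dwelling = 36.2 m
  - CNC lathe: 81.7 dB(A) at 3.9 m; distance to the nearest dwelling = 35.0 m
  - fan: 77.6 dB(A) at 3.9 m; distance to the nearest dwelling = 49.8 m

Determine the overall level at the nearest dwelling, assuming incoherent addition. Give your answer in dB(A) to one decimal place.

First find each source's level at the receiver (point-source: −20·log₁₀(r/r_ref)), then combine on an intensity basis.
cooling tower: 86.0 − 20·log₁₀(36.2/3.9) = 86.0 − 19.35 = 66.65 dB(A).
CNC lathe: 81.7 − 20·log₁₀(35.0/3.9) = 81.7 − 19.06 = 62.64 dB(A).
fan: 77.6 − 20·log₁₀(49.8/3.9) = 77.6 − 22.12 = 55.48 dB(A).
Σ 10^(L/10) = 6.810e+06 → L_total = 10·log₁₀(6.810e+06) = 68.33 dB(A).

68.3 dB(A)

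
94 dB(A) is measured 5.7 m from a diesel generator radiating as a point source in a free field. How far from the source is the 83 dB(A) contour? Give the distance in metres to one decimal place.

The 11.0 dB drop corresponds to a distance ratio of 10^(11.0/20) for a point source.
r₂ = 5.7·10^((94−83)/20) = 5.7·10^(11.0/20) = 20.22 m.

20.2 m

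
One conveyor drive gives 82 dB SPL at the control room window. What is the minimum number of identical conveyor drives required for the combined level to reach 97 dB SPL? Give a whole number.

Need L₁ + 10·log₁₀ N ≥ 97, i.e. log₁₀ N ≥ 1.50.
N ≥ 10^(15.0/10) = 31.623, so N = 32.

32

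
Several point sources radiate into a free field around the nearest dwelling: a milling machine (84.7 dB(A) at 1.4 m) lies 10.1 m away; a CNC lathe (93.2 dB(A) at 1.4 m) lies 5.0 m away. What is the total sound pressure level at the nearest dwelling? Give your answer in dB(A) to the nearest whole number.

82 dB(A)

Apply inverse-square spreading to bring every level to the receiver, then sum 10^(L/10).
milling machine: 84.7 − 20·log₁₀(10.1/1.4) = 84.7 − 17.16 = 67.54 dB(A).
CNC lathe: 93.2 − 20·log₁₀(5.0/1.4) = 93.2 − 11.06 = 82.14 dB(A).
Σ 10^(L/10) = 1.695e+08 → L_total = 10·log₁₀(1.695e+08) = 82.29 dB(A).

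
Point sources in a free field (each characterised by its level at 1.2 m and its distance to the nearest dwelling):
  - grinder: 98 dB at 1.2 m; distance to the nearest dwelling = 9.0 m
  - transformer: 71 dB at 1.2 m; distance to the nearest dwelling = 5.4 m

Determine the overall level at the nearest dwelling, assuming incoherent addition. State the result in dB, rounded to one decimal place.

Propagate each source to the receiver with L = L_ref − 20·log₁₀(r/r_ref), then add intensities.
grinder: 98 − 20·log₁₀(9.0/1.2) = 98 − 17.50 = 80.50 dB.
transformer: 71 − 20·log₁₀(5.4/1.2) = 71 − 13.06 = 57.94 dB.
Σ 10^(L/10) = 1.128e+08 → L_total = 10·log₁₀(1.128e+08) = 80.52 dB.

80.5 dB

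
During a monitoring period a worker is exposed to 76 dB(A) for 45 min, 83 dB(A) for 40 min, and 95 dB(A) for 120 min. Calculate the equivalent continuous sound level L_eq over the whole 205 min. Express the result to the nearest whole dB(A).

The energy average is taken in the linear domain: L_eq = 10·log₁₀[(Σ tᵢ·10^(Lᵢ/10))/T], T = 205 min.
Σ tᵢ·10^(Lᵢ/10) = 45·10^(76/10) + 40·10^(83/10) + 120·10^(95/10) = 3.892e+11.
L_eq = 10·log₁₀(3.892e+11/205) = 92.78 dB(A).

93 dB(A)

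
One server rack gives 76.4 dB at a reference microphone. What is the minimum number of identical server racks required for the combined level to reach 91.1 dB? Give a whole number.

The shortfall is 91.1 − 76.4 = 14.7 dB, and N units add 10·log₁₀ N, so need 10·log₁₀ N ≥ 14.7.
N ≥ 10^(14.7/10) = 29.512, so N = 30.

30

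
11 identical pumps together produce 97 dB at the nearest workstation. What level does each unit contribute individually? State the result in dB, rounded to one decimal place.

For N identical incoherent sources L_total = L₁ + 10·log₁₀ N, so L₁ = 97 − 10·log₁₀(11) = 97 − 10.414.

86.6 dB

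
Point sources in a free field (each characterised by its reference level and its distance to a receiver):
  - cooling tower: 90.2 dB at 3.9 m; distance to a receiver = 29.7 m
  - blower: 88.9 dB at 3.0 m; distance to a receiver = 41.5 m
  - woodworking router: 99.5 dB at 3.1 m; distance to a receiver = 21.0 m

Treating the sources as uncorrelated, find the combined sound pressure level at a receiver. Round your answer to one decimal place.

83.4 dB

Propagate each source to the receiver with L = L_ref − 20·log₁₀(r/r_ref), then add intensities.
cooling tower: 90.2 − 20·log₁₀(29.7/3.9) = 90.2 − 17.63 = 72.57 dB.
blower: 88.9 − 20·log₁₀(41.5/3.0) = 88.9 − 22.82 = 66.08 dB.
woodworking router: 99.5 − 20·log₁₀(21.0/3.1) = 99.5 − 16.62 = 82.88 dB.
Σ 10^(L/10) = 2.163e+08 → L_total = 10·log₁₀(2.163e+08) = 83.35 dB.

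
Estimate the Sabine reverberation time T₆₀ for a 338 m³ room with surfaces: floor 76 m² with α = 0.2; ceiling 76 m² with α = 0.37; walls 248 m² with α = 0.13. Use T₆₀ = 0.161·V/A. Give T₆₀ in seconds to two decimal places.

Total absorption A = 76·0.2 + 76·0.37 + 248·0.13 = 75.56 m² sabins.
T₆₀ = 0.161·V/A = 0.161·338/75.56 = 0.720 s.

0.72 s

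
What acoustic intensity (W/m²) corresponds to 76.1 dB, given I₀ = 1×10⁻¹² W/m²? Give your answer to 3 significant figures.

4.07e-05 W/m²

I = I₀·10^(L/10) = 10⁻¹² × 10^(76.1/10) = 10^(-4.390).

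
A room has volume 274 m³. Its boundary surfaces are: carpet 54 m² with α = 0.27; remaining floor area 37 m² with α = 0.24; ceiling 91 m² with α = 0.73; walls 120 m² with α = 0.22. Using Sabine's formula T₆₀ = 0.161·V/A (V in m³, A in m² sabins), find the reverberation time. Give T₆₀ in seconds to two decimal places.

0.38 s

A = Σ Sᵢαᵢ = 54·0.27 + 37·0.24 + 91·0.73 + 120·0.22 = 116.29 m².
T₆₀ = 0.161·V/A = 0.161·274/116.29 = 0.379 s.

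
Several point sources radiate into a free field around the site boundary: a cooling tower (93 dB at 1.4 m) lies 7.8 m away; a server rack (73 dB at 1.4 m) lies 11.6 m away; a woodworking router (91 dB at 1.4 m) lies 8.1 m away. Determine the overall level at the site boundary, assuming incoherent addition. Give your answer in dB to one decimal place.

Apply inverse-square spreading to bring every level to the receiver, then sum 10^(L/10).
cooling tower: 93 − 20·log₁₀(7.8/1.4) = 93 − 14.92 = 78.08 dB.
server rack: 73 − 20·log₁₀(11.6/1.4) = 73 − 18.37 = 54.63 dB.
woodworking router: 91 − 20·log₁₀(8.1/1.4) = 91 − 15.25 = 75.75 dB.
Σ 10^(L/10) = 1.022e+08 → L_total = 10·log₁₀(1.022e+08) = 80.09 dB.

80.1 dB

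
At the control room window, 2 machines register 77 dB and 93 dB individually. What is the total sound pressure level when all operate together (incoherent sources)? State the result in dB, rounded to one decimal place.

Incoherent sources combine by intensity addition: L_total = 10·log₁₀(Σ 10^(L_i/10)).
Σ 10^(L/10) = 10^(77/10) + 10^(93/10) = 2.045e+09.
L_total = 10·log₁₀(2.045e+09) = 93.11 dB.

93.1 dB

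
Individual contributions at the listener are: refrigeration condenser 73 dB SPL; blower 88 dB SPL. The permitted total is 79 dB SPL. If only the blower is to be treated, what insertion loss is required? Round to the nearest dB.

10 dB

Fixed contribution from the other source: Σ 10^(L/10) = 10^(73/10) = 1.995e+07 (73.00 dB SPL).
The limit corresponds to 10^(79/10) = 7.943e+07; subtracting the fixed part leaves 5.948e+07 for the blower, i.e. 77.74 dB SPL.
So the blower must be reduced from 88 to 77.74 dB SPL: IL = 10.26 dB.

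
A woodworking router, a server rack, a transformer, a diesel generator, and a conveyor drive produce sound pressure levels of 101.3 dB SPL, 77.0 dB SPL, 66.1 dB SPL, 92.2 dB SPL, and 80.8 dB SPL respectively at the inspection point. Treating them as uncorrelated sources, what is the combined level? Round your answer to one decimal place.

101.9 dB SPL

For uncorrelated sources the intensities add, so convert each level to linear form, sum, and take 10·log₁₀ of the total.
Σ 10^(L/10) = 10^(101.3/10) + 10^(77.0/10) + 10^(66.1/10) + 10^(92.2/10) + 10^(80.8/10) = 1.532e+10.
L_total = 10·log₁₀(1.532e+10) = 101.85 dB SPL.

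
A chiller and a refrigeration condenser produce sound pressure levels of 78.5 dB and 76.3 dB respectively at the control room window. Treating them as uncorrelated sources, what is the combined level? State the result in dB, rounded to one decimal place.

80.5 dB

For uncorrelated sources the intensities add, so convert each level to linear form, sum, and take 10·log₁₀ of the total.
Σ 10^(L/10) = 10^(78.5/10) + 10^(76.3/10) = 1.135e+08.
L_total = 10·log₁₀(1.135e+08) = 80.55 dB.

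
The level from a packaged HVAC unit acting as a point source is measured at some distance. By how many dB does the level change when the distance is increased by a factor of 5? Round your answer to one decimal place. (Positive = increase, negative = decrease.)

-14.0 dB

With spherical spreading the level changes by −20·log₁₀(r₂/r₁).
ΔL = −20·log₁₀(5) = -13.98 dB.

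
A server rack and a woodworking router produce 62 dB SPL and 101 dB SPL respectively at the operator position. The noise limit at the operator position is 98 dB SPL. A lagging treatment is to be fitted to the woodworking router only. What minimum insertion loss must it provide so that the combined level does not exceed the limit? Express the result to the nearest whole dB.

3 dB

Fixed contribution from the other source: Σ 10^(L/10) = 10^(62/10) = 1.585e+06 (62.00 dB SPL).
The limit corresponds to 10^(98/10) = 6.310e+09; subtracting the fixed part leaves 6.308e+09 for the woodworking router, i.e. 98.00 dB SPL.
Required insertion loss = 101 − 98.00 = 3.00 dB.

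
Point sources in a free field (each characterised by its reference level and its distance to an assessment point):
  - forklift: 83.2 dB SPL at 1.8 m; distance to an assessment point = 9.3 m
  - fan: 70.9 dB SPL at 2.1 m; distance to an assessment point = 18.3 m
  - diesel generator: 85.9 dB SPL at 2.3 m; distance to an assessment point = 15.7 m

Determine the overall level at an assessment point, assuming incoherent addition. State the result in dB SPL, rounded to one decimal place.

72.1 dB SPL

First find each source's level at the receiver (point-source: −20·log₁₀(r/r_ref)), then combine on an intensity basis.
forklift: 83.2 − 20·log₁₀(9.3/1.8) = 83.2 − 14.26 = 68.94 dB SPL.
fan: 70.9 − 20·log₁₀(18.3/2.1) = 70.9 − 18.80 = 52.10 dB SPL.
diesel generator: 85.9 − 20·log₁₀(15.7/2.3) = 85.9 − 16.68 = 69.22 dB SPL.
Σ 10^(L/10) = 1.634e+07 → L_total = 10·log₁₀(1.634e+07) = 72.13 dB SPL.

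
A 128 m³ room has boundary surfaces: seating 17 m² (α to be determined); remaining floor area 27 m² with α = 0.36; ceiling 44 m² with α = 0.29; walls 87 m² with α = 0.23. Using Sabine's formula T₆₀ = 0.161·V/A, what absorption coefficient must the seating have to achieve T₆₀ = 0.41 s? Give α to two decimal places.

Required total absorption A = 0.161·128/0.41 = 50.26 m².
Absorption from the other surfaces = 27·0.36 + 44·0.29 + 87·0.23 = 42.49 m², so the seating must supply 7.77 m² over 17 m².
α = 7.77/17 = 0.457.

0.46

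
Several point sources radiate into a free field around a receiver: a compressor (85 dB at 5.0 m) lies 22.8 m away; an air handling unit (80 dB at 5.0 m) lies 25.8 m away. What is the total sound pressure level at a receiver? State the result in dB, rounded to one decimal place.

72.8 dB

Propagate each source to the receiver with L = L_ref − 20·log₁₀(r/r_ref), then add intensities.
compressor: 85 − 20·log₁₀(22.8/5.0) = 85 − 13.18 = 71.82 dB.
air handling unit: 80 − 20·log₁₀(25.8/5.0) = 80 − 14.25 = 65.75 dB.
Σ 10^(L/10) = 1.896e+07 → L_total = 10·log₁₀(1.896e+07) = 72.78 dB.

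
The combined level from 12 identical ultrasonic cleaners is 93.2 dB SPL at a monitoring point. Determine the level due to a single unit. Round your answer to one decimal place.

82.4 dB SPL

12 equal contributions raise the level by 10·log₁₀ 12 = 10.792 dB, so each unit alone gives 93.2 − 10.792.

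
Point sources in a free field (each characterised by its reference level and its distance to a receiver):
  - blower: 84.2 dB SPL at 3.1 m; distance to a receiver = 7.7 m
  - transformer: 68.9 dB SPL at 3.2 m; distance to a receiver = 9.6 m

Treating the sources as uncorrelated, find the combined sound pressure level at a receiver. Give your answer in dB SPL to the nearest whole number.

First find each source's level at the receiver (point-source: −20·log₁₀(r/r_ref)), then combine on an intensity basis.
blower: 84.2 − 20·log₁₀(7.7/3.1) = 84.2 − 7.90 = 76.30 dB SPL.
transformer: 68.9 − 20·log₁₀(9.6/3.2) = 68.9 − 9.54 = 59.36 dB SPL.
Σ 10^(L/10) = 4.350e+07 → L_total = 10·log₁₀(4.350e+07) = 76.38 dB SPL.

76 dB SPL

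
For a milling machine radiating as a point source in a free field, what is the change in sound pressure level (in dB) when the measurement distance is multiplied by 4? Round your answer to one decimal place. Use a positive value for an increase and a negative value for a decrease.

-12.0 dB

A point source loses 6 dB per doubling of distance; generally ΔL = −20·log₁₀(r₂/r₁).
ΔL = −20·log₁₀(4) = -12.04 dB.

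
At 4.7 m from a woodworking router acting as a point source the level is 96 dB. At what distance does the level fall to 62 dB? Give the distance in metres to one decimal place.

For a point source L₁ − L₂ = 20·log₁₀(r₂/r₁), so r₂ = r₁·10^((L₁−L₂)/20).
r₂ = 4.7·10^((96−62)/20) = 4.7·10^(34.0/20) = 235.56 m.

235.6 m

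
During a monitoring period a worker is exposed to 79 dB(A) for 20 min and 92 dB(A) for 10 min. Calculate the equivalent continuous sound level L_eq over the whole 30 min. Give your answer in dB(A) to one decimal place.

87.6 dB(A)

L_eq = 10·log₁₀[(1/T)·Σ tᵢ·10^(Lᵢ/10)] with T = 30 min.
Σ tᵢ·10^(Lᵢ/10) = 20·10^(79/10) + 10·10^(92/10) = 1.744e+10.
L_eq = 10·log₁₀(1.744e+10/30) = 87.64 dB(A).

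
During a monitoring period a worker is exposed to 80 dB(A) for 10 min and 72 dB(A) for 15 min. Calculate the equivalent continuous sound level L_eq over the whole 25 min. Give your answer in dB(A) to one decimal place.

The energy average is taken in the linear domain: L_eq = 10·log₁₀[(Σ tᵢ·10^(Lᵢ/10))/T], T = 25 min.
Σ tᵢ·10^(Lᵢ/10) = 10·10^(80/10) + 15·10^(72/10) = 1.238e+09.
L_eq = 10·log₁₀(1.238e+09/25) = 76.95 dB(A).

76.9 dB(A)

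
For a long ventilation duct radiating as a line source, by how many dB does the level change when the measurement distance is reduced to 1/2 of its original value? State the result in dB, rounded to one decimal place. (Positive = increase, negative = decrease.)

With cylindrical spreading the level changes by −10·log₁₀(r₂/r₁).
ΔL = −10·log₁₀(0.5) = +3.01 dB.

+3.0 dB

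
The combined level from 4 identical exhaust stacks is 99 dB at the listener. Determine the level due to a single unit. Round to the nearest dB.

For N identical incoherent sources L_total = L₁ + 10·log₁₀ N, so L₁ = 99 − 10·log₁₀(4) = 99 − 6.021.

93 dB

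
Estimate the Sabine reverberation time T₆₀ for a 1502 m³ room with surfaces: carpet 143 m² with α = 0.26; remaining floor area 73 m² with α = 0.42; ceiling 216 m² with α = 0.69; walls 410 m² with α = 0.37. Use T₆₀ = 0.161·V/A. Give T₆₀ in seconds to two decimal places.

Summing Sᵢαᵢ: 143·0.26 + 73·0.42 + 216·0.69 + 410·0.37 = 368.58 m².
T₆₀ = 0.161 × 1502 / 368.58 = 0.656 s.

0.66 s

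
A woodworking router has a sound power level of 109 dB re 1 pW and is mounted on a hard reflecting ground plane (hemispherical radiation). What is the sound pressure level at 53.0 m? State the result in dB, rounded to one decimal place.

The power spreads over a hemisphere of area 2π·r², so L_p = L_w − 10·log₁₀(2π·r²).
2π·r² = 1.765e+04 m², 10·log₁₀ of that is 42.467 dB.
L_p = 109 − 42.467 = 66.53 dB.

66.5 dB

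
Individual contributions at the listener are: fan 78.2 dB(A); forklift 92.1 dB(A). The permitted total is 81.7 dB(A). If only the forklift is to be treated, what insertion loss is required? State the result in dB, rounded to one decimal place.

Fixed contribution from the other source: Σ 10^(L/10) = 10^(78.2/10) = 6.607e+07 (78.20 dB(A)).
To meet 81.7 dB(A) overall, the treated forklift may contribute at most 10^(81.7/10) − 6.607e+07 = 8.184e+07, i.e. 79.13 dB(A).
Required insertion loss = 92.1 − 79.13 = 12.97 dB.

13.0 dB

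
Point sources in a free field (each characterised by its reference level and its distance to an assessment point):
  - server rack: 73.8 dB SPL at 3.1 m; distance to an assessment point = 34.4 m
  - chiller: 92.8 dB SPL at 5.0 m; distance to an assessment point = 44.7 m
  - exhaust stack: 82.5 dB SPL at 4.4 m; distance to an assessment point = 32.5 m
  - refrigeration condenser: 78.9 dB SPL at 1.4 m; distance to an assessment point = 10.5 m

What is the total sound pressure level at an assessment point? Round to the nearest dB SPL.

Apply inverse-square spreading to bring every level to the receiver, then sum 10^(L/10).
server rack: 73.8 − 20·log₁₀(34.4/3.1) = 73.8 − 20.90 = 52.90 dB SPL.
chiller: 92.8 − 20·log₁₀(44.7/5.0) = 92.8 − 19.03 = 73.77 dB SPL.
exhaust stack: 82.5 − 20·log₁₀(32.5/4.4) = 82.5 − 17.37 = 65.13 dB SPL.
refrigeration condenser: 78.9 − 20·log₁₀(10.5/1.4) = 78.9 − 17.50 = 61.40 dB SPL.
Σ 10^(L/10) = 2.868e+07 → L_total = 10·log₁₀(2.868e+07) = 74.58 dB SPL.

75 dB SPL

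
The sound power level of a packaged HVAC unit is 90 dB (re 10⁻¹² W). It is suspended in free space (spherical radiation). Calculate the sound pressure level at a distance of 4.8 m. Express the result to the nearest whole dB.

Free-field spherical radiation: L_p = L_w − 10·log₁₀(4π·r²), r = 4.8 m.
4π·r² = 289.5 m², 10·log₁₀ of that is 24.617 dB.
L_p = 90 − 24.617 = 65.38 dB.

65 dB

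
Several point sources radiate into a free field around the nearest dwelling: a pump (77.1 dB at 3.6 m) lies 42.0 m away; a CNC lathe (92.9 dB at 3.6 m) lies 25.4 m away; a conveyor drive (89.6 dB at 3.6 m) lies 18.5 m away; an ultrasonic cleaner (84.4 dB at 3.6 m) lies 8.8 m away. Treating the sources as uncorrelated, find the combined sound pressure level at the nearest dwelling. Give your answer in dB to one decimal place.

80.8 dB

First find each source's level at the receiver (point-source: −20·log₁₀(r/r_ref)), then combine on an intensity basis.
pump: 77.1 − 20·log₁₀(42.0/3.6) = 77.1 − 21.34 = 55.76 dB.
CNC lathe: 92.9 − 20·log₁₀(25.4/3.6) = 92.9 − 16.97 = 75.93 dB.
conveyor drive: 89.6 − 20·log₁₀(18.5/3.6) = 89.6 − 14.22 = 75.38 dB.
ultrasonic cleaner: 84.4 − 20·log₁₀(8.8/3.6) = 84.4 − 7.76 = 76.64 dB.
Σ 10^(L/10) = 1.202e+08 → L_total = 10·log₁₀(1.202e+08) = 80.80 dB.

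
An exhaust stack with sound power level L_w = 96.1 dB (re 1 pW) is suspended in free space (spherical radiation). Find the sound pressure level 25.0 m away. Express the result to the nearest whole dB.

The power spreads over a sphere of area 4π·r², so L_p = L_w − 10·log₁₀(4π·r²).
4π·r² = 7854 m², 10·log₁₀ of that is 38.951 dB.
L_p = 96.1 − 38.951 = 57.15 dB.

57 dB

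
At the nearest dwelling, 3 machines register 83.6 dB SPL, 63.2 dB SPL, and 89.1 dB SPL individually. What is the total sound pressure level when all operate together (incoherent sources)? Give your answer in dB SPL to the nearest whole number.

Incoherent sources combine by intensity addition: L_total = 10·log₁₀(Σ 10^(L_i/10)).
Σ 10^(L/10) = 10^(83.6/10) + 10^(63.2/10) + 10^(89.1/10) = 1.044e+09.
L_total = 10·log₁₀(1.044e+09) = 90.19 dB SPL.

90 dB SPL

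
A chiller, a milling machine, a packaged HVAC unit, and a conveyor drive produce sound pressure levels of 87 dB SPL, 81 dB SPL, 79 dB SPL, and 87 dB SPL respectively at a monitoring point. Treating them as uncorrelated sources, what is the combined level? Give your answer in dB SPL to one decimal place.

Incoherent sources combine by intensity addition: L_total = 10·log₁₀(Σ 10^(L_i/10)).
Σ 10^(L/10) = 10^(87/10) + 10^(81/10) + 10^(79/10) + 10^(87/10) = 1.208e+09.
L_total = 10·log₁₀(1.208e+09) = 90.82 dB SPL.

90.8 dB SPL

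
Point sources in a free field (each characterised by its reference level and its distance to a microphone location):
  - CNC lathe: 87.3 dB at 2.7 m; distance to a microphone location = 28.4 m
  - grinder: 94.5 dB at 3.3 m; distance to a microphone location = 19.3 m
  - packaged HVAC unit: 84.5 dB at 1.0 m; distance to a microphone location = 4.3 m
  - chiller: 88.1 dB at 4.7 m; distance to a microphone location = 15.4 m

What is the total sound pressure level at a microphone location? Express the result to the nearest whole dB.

82 dB

Propagate each source to the receiver with L = L_ref − 20·log₁₀(r/r_ref), then add intensities.
CNC lathe: 87.3 − 20·log₁₀(28.4/2.7) = 87.3 − 20.44 = 66.86 dB.
grinder: 94.5 − 20·log₁₀(19.3/3.3) = 94.5 − 15.34 = 79.16 dB.
packaged HVAC unit: 84.5 − 20·log₁₀(4.3/1.0) = 84.5 − 12.67 = 71.83 dB.
chiller: 88.1 − 20·log₁₀(15.4/4.7) = 88.1 − 10.31 = 77.79 dB.
Σ 10^(L/10) = 1.626e+08 → L_total = 10·log₁₀(1.626e+08) = 82.11 dB.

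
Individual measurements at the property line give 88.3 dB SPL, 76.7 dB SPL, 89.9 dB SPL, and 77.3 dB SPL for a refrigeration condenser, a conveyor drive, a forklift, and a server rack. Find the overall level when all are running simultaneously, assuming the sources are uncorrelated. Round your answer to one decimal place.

92.4 dB SPL

Incoherent sources combine by intensity addition: L_total = 10·log₁₀(Σ 10^(L_i/10)).
Σ 10^(L/10) = 10^(88.3/10) + 10^(76.7/10) + 10^(89.9/10) + 10^(77.3/10) = 1.754e+09.
L_total = 10·log₁₀(1.754e+09) = 92.44 dB SPL.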